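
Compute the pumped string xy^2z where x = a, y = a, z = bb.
aaabb

Given x = 'a', y = 'a', z = 'bb' and i = 2:

xy^2z = x + y·y·...·y (2 times) + z
       = 'a' + 'a'^2 + 'bb'
       = 'a' + 'aa' + 'bb'
       = 'aaabb'

The pumped string is 'aaabb' with length 5.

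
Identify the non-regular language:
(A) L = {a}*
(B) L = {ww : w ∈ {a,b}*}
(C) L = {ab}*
(B) {ww : w ∈ {a,b}*}

(B) L = {ww : w ∈ {a,b}*} is NOT regular.

The pumping lemma can be used to prove this:
After pumping, the two halves no longer match

The other languages are regular because they can be recognized by finite automata.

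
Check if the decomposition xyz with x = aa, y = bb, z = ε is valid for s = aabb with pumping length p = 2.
Violated: |xy| ≤ p

The decomposition x = aa, y = bb, z = ε for s = aabb with p = 2
violates the constraint: |xy| ≤ p

|xy| = |aabb| = 4 > 2 = p. The decomposition puts too many characters in xy.

Pumping lemma constraints:
1. xyz = s (decomposition is valid)
2. |xy| ≤ p
3. |y| > 0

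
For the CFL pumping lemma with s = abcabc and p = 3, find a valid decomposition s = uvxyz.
u='ab', v='c', x='a', y='b', z='c'

For s = abcabc with pumping length p = 3:

One valid decomposition:
- u = 'ab'
- v = 'c'
- x = 'a'
- y = 'b'
- z = 'c'

Verification:
- uvxyz = 'ab' + 'c' + 'a' + 'b' + 'c' = abcabc ✓
- |vxy| = |'cab'| = 3 ≤ 3 ✓
- |vy| = |'cb'| = 2 > 0 ✓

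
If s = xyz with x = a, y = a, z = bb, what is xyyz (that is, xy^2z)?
aaabb

Given x = 'a', y = 'a', z = 'bb' and i = 2:

xy^2z = x + y·y·...·y (2 times) + z
       = 'a' + 'a'^2 + 'bb'
       = 'a' + 'aa' + 'bb'
       = 'aaabb'

The pumped string is 'aaabb' with length 5.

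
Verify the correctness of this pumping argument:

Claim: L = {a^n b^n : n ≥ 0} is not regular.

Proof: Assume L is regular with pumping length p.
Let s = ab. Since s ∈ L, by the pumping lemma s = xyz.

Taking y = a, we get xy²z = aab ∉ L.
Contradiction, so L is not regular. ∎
The proof is INCORRECT.

Error: The string s = ab may be shorter than p.
The pumping lemma only applies to strings with |s| ≥ p, and p is not under our control.
We must choose s in terms of p, e.g. s = a^p b^p, to ensure |s| ≥ p.
(The proof also fixes one particular y; a valid argument must handle every decomposition with |xy| ≤ p and |y| ≥ 1 — for s = a^p b^p this forces y = a^k, and then xy²z = a^(p+k) b^p ∉ L.)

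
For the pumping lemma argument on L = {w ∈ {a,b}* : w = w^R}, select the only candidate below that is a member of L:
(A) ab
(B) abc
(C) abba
(C) abba

The pumping lemma is applied to a string s that lies in L, so first check membership of each option:
- (A) ab reversed is ba ≠ ab, so it is not a palindrome and is not in L ✗
- (B) abc reversed is cba ≠ abc, so it is not a palindrome and is not in L ✗
- (C) abba reversed is abba, the same string, so it is a palindrome and is in L ✓

Only (C) abba is in L, so it is the only candidate that could play the role of s.
(In a complete proof one picks s in terms of the pumping length p so that |s| ≥ p is guaranteed; a fixed string like abba illustrates the shape of such an s.)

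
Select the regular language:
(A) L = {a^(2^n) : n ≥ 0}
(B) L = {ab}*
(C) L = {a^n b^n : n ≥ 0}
(B) {ab}*

(B) L = {ab}* is regular.

This can be recognized by a finite automaton (DFA/NFA).
Regular expressions like {ab}* define regular languages.

The other choices are not regular:
- {a^n b^n : n ≥ 0}: After pumping, the number of a's and b's become unequal
- {a^(2^n) : n ≥ 0}: After pumping, length is no longer a power of 2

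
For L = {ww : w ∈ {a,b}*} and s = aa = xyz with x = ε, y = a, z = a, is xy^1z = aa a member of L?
Yes

xy¹z = ε · a · a = aa.
aa splits into halves a · a, which are equal, so it is in L (w = a).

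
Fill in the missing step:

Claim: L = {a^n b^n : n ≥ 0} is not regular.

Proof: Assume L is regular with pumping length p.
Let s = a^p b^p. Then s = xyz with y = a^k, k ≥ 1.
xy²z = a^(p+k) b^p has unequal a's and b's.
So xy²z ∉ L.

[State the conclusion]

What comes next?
This contradicts the pumping lemma for regular languages,
which guarantees xy^i z ∈ L for all i ≥ 0.

Since our assumption that L is regular leads to a contradiction,
we conclude that L = {a^n b^n : n ≥ 0} is NOT regular. ∎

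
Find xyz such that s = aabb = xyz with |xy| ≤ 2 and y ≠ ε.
x = '', y = 'a', z = 'abb'

For s = aabb and p = 2, one valid decomposition is:
- x = '' (length 0)
- y = 'a' (length 1)
- z = 'abb' (length 3)

Verification:
- xyz = '' + 'a' + 'abb' = aabb ✓
- |xy| = 1 ≤ 2 ✓
- |y| = 1 > 0 ✓

All pumping lemma constraints are satisfied.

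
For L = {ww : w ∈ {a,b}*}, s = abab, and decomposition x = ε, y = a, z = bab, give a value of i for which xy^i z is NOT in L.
i = 3

xy³z = ε · aaa · bab = aaabab; aaabab has length 6; its halves are aaa and bab, which differ, so it is not in L.
(Other choices also work, e.g. i = 0, 2; only i = 1 is guaranteed to stay in L since xy¹z = s.)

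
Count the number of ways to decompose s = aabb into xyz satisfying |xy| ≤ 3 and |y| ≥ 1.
6

For s = 'aabb' with pumping length p = 3:

Constraints: |xy| ≤ 3, |y| > 0

Valid decompositions (|xy| ≤ p, |y| ≥ 1):
  • x='', y='a', z='abb'
  • x='a', y='a', z='bb'
  • x='', y='aa', z='bb'
  • x='aa', y='b', z='b'
  • x='a', y='ab', z='b'
  • x='', y='aab', z='b'

Total count: 6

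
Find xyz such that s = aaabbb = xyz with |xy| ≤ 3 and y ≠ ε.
x = '', y = 'aaa', z = 'bbb'

For s = aaabbb and p = 3, one valid decomposition is:
- x = '' (length 0)
- y = 'aaa' (length 3)
- z = 'bbb' (length 3)

Verification:
- xyz = '' + 'aaa' + 'bbb' = aaabbb ✓
- |xy| = 3 ≤ 3 ✓
- |y| = 3 > 0 ✓

All pumping lemma constraints are satisfied.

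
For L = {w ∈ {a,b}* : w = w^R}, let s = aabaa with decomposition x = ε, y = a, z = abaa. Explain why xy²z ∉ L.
xy²z = aaabaa ∉ L

Pumping with i = 2 replaces y = a by y² = aa:
- Original: s = xyz = aabaa; aabaa reversed is aabaa, the same string, so it is a palindrome and is in L
- Pumped: xy²z = ε · aa · abaa = aaabaa
- aaabaa reversed is aabaaa ≠ aaabaa, so it is not a palindrome and is not in L

The pumping lemma would require xy²z ∈ L, so this decomposition yields a contradiction.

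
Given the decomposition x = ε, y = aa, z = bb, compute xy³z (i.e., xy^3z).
aaaaaabb

Given x = '', y = 'aa', z = 'bb' and i = 3:

xy^3z = x + y·y·...·y (3 times) + z
       = '' + 'aa'^3 + 'bb'
       = '' + 'aaaaaa' + 'bb'
       = 'aaaaaabb'

The pumped string is 'aaaaaabb' with length 8.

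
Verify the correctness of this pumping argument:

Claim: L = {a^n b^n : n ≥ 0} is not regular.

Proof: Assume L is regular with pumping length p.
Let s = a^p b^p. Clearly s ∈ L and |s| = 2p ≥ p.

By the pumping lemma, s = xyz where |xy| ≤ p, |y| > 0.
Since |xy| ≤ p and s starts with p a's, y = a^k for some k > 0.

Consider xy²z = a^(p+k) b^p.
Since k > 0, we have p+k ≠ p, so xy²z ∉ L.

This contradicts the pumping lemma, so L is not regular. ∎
The proof is correct.

This proof is valid because:
1. The string s = a^p b^p is correctly in L
2. The decomposition analysis is correct: y must consist only of a's
3. The contradiction is valid: pumping increases a's but not b's
4. The conclusion follows logically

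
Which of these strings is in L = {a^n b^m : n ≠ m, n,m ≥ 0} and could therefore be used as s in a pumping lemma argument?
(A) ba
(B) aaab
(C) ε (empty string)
(B) aaab

The pumping lemma is applied to a string s that lies in L, so first check membership of each option:
- (A) ba has an a after a b, so it is not of the form a^n b^m and is not in L ✗
- (B) aaab = a^3 b^1 with 3 ≠ 1, so it is in L ✓
- (C) ε = a^0 b^0 has n = m = 0, so it is not in L ✗

Only (B) aaab is in L, so it is the only candidate that could play the role of s.
(In a complete proof one picks s in terms of the pumping length p so that |s| ≥ p is guaranteed; a fixed string like aaab illustrates the shape of such an s.)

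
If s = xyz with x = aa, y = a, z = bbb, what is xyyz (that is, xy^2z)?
aaaabbb

Given x = 'aa', y = 'a', z = 'bbb' and i = 2:

xy^2z = x + y·y·...·y (2 times) + z
       = 'aa' + 'a'^2 + 'bbb'
       = 'aa' + 'aa' + 'bbb'
       = 'aaaabbb'

The pumped string is 'aaaabbb' with length 7.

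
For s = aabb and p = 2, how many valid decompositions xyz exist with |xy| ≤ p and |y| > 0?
3

For s = 'aabb' with pumping length p = 2:

Constraints: |xy| ≤ 2, |y| > 0

Valid decompositions (|xy| ≤ p, |y| ≥ 1):
  • x='', y='a', z='abb'
  • x='a', y='a', z='bb'
  • x='', y='aa', z='bb'

Total count: 3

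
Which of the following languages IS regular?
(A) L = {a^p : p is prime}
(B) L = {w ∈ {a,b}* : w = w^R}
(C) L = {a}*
(C) {a}*

(C) L = {a}* is regular.

This can be recognized by a finite automaton (DFA/NFA).
Regular expressions like {a}* define regular languages.

The other choices are not regular:
- {a^p : p is prime}: After pumping, the length becomes composite
- {w ∈ {a,b}* : w = w^R}: After pumping, the string is no longer symmetric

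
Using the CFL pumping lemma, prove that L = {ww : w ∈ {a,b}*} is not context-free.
Assume for contradiction that L is context-free, and let p ≥ 1 be the pumping length given by the pumping lemma for CFLs.
Choose s = a^p b^p a^p b^p. Then s ∈ L (take w = a^p b^p) and |s| = 4p ≥ p.
By the CFL pumping lemma, s = uvxyz for some u, v, x, y, z with |vxy| ≤ p, |vy| ≥ 1, and uv^i xy^i z ∈ L for every i ≥ 0.

Write s as four blocks A₁ B₁ A₂ B₂ with A₁ = A₂ = a^p and B₁ = B₂ = b^p. Since |vxy| ≤ p, the window vxy lies inside at most two adjacent blocks. Take i = 0 and let t = uxz, so |t| = 4p − |vy| with 1 ≤ |vy| ≤ p. If |t| is odd, t ∉ L immediately, so assume |vy| is even (hence |vy| ≥ 2) and |t|/2 = 2p − |vy|/2, which satisfies p ≤ |t|/2 ≤ 2p − 1.

Case 1 (vxy inside A₁B₁): t = a^(p−j) b^(p−l) a^p b^p with j + l = |vy|. The second half of t has length < 2p, so it is a suffix of the trailing a^p b^p and ends in b; the first half is a^(p−j) b^(p−l) a^((j+l)/2), which ends in a because (j+l)/2 ≥ 1. The halves differ, so t ∉ L.

Case 2 (vxy inside B₁A₂, straddling the middle): t = a^p b^(p−j) a^(p−l) b^p with j + l = |vy|. If t = ww, then w is a prefix of t of length ≥ p, so w begins with a^p; and w is a suffix of t of length ≥ p, so w ends with b^p. That forces |w| ≥ 2p, contradicting |w| = |t|/2 ≤ 2p − 1. So t ∉ L.

Case 3 (vxy inside A₂B₂): t = a^p b^p a^(p−j) b^(p−l) with j + l = |vy|. The first half of t is a prefix of a^p b^p, so it begins with a; the second half is b^((j+l)/2) a^(p−j) b^(p−l), which begins with b. The halves differ, so t ∉ L.

In every case uv⁰xy⁰z = uxz ∉ L.

This contradicts the CFL pumping lemma, which requires uv^i xy^i z ∈ L for all i ≥ 0.
Hence L = {ww : w ∈ {a,b}*} is not context-free. ∎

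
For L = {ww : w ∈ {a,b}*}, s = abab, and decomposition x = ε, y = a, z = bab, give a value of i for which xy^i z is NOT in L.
i = 3

xy³z = ε · aaa · bab = aaabab; aaabab has length 6; its halves are aaa and bab, which differ, so it is not in L.
(Other choices also work, e.g. i = 0, 2; only i = 1 is guaranteed to stay in L since xy¹z = s.)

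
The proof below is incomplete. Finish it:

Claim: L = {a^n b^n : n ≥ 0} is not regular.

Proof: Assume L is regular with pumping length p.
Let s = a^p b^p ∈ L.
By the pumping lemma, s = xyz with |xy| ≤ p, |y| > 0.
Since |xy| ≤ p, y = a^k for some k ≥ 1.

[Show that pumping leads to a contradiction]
Consider xy²z = a^(p+k) b^p.

Since k ≥ 1, we have p + k > p.
So xy²z has more a's than b's: (p+k) a's vs p b's.
This means xy²z ∉ L because a^n b^n requires equal counts.

This contradicts the pumping lemma which states xy²z ∈ L.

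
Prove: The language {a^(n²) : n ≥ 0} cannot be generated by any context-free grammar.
Assume for contradiction that L is context-free, and let p ≥ 1 be the pumping length given by the pumping lemma for CFLs.
Choose s = a^(p²). Then s ∈ L and |s| = p² ≥ p.
By the CFL pumping lemma, s = uvxyz for some u, v, x, y, z with |vxy| ≤ p, |vy| ≥ 1, and uv^i xy^i z ∈ L for every i ≥ 0.
All symbols are a's, so only lengths matter: let k = |vy|, with 1 ≤ k ≤ |vxy| ≤ p.

Take i = 2: |uv²xy²z| = p² + k, and p² < p² + k ≤ p² + p < (p + 1)².
So the length lies strictly between consecutive squares and is not a perfect square; uv²xy²z ∉ L.

This contradicts the CFL pumping lemma, which requires uv^i xy^i z ∈ L for all i ≥ 0.
Hence L = {a^(n²) : n ≥ 0} is not context-free. ∎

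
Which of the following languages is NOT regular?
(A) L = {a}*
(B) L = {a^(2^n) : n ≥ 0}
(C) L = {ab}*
(B) {a^(2^n) : n ≥ 0}

(B) L = {a^(2^n) : n ≥ 0} is NOT regular.

The pumping lemma can be used to prove this:
After pumping, length is no longer a power of 2

The other languages are regular because they can be recognized by finite automata.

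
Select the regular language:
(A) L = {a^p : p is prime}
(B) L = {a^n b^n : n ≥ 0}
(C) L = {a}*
(C) {a}*

(C) L = {a}* is regular.

This can be recognized by a finite automaton (DFA/NFA).
Regular expressions like {a}* define regular languages.

The other choices are not regular:
- {a^n b^n : n ≥ 0}: After pumping, the number of a's and b's become unequal
- {a^p : p is prime}: After pumping, the length becomes composite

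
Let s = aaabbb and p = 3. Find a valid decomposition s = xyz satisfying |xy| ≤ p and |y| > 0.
x = 'aa', y = 'a', z = 'bbb'

For s = aaabbb and p = 3, one valid decomposition is:
- x = 'aa' (length 2)
- y = 'a' (length 1)
- z = 'bbb' (length 3)

Verification:
- xyz = 'aa' + 'a' + 'bbb' = aaabbb ✓
- |xy| = 3 ≤ 3 ✓
- |y| = 1 > 0 ✓

All pumping lemma constraints are satisfied.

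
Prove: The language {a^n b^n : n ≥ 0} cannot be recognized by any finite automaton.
Assume for contradiction that L is regular, and let p ≥ 1 be the pumping length given by the pumping lemma.
Choose s = a^p b^p. Then s ∈ L and |s| = 2p ≥ p.
By the pumping lemma, s = xyz for some x, y, z with |xy| ≤ p, |y| ≥ 1, and xy^i z ∈ L for every i ≥ 0.
Since |xy| ≤ p and the first p symbols of s are all a's, we must have y = a^k for some k with 1 ≤ k ≤ p.

Take i = 2: xy²z = a^(p + k) b^p.
This string has p + k a's but p b's, and p + k > p because k ≥ 1. So xy²z ∉ L.

This contradicts the pumping lemma, which requires xy^i z ∈ L for all i ≥ 0.
Hence L = {a^n b^n : n ≥ 0} is not regular. ∎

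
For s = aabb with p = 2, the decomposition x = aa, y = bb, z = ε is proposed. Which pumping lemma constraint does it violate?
Violated: |xy| ≤ p

The decomposition x = aa, y = bb, z = ε for s = aabb with p = 2
violates the constraint: |xy| ≤ p

|xy| = |aabb| = 4 > 2 = p. The decomposition puts too many characters in xy.

Pumping lemma constraints:
1. xyz = s (decomposition is valid)
2. |xy| ≤ p
3. |y| > 0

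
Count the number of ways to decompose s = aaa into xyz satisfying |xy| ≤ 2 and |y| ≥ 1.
3

For s = 'aaa' with pumping length p = 2:

Constraints: |xy| ≤ 2, |y| > 0

Valid decompositions (|xy| ≤ p, |y| ≥ 1):
  • x='', y='a', z='aa'
  • x='a', y='a', z='a'
  • x='', y='aa', z='a'

Total count: 3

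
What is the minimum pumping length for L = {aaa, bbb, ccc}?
p = 4

For a finite language L, the pumping lemma holds vacuously if p > max|s| for s ∈ L.

The longest string in L = {aaa, bbb, ccc} has length 3.
If p = 4, then no string s ∈ L has |s| ≥ p, so the condition is vacuously true.

The minimum pumping length is p = 4.

Why no smaller p works: for any p ≤ 3, the longest string s ∈ L has |s| = 3 ≥ p, so it would
have to be pumpable; but pumping up (i = 2, 3, ...) produces ever longer strings, which cannot all lie in the
finite language L. So the pumping property fails for every p ≤ 3.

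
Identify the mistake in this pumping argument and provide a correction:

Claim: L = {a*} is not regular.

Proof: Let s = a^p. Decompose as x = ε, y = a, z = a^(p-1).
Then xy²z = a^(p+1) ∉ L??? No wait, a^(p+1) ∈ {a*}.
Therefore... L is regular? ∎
Error: The proof attempts to show a*  is not regular, but a* IS regular!

Correction: a* is a regular language (recognized by a simple DFA with one accepting state and self-loop on 'a'). The pumping lemma can only prove non-regularity, not regularity. For regular languages, pumping always works.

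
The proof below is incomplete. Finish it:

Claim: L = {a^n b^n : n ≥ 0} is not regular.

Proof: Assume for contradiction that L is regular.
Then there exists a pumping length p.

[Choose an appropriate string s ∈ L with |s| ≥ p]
s = a^p b^p

This string is in L (has equal a's and b's) and has length 2p ≥ p.
Any decomposition xyz with |xy| ≤ p means y consists only of a's,
so pumping will unbalance the counts.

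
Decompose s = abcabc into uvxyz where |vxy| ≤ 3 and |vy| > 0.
u='ab', v='c', x='a', y='b', z='c'

For s = abcabc with pumping length p = 3:

One valid decomposition:
- u = 'ab'
- v = 'c'
- x = 'a'
- y = 'b'
- z = 'c'

Verification:
- uvxyz = 'ab' + 'c' + 'a' + 'b' + 'c' = abcabc ✓
- |vxy| = |'cab'| = 3 ≤ 3 ✓
- |vy| = |'cb'| = 2 > 0 ✓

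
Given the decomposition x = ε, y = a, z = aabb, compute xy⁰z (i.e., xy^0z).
aabb

Given x = '', y = 'a', z = 'aabb' and i = 0:

xy^0z = x + y·y·...·y (0 times) + z
       = '' + 'a'^0 + 'aabb'
       = '' + '' + 'aabb'
       = 'aabb'

The pumped string is 'aabb' with length 4.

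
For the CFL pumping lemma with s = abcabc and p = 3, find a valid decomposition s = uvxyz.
u='ab', v='c', x='a', y='b', z='c'

For s = abcabc with pumping length p = 3:

One valid decomposition:
- u = 'ab'
- v = 'c'
- x = 'a'
- y = 'b'
- z = 'c'

Verification:
- uvxyz = 'ab' + 'c' + 'a' + 'b' + 'c' = abcabc ✓
- |vxy| = |'cab'| = 3 ≤ 3 ✓
- |vy| = |'cb'| = 2 > 0 ✓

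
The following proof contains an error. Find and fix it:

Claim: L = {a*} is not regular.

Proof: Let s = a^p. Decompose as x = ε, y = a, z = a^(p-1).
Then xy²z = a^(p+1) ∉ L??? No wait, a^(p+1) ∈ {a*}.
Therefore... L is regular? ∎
Error: The proof attempts to show a*  is not regular, but a* IS regular!

Correction: a* is a regular language (recognized by a simple DFA with one accepting state and self-loop on 'a'). The pumping lemma can only prove non-regularity, not regularity. For regular languages, pumping always works.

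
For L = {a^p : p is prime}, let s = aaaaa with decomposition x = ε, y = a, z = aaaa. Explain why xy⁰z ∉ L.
xy⁰z = aaaa ∉ L

Pumping with i = 0 replaces y = a by y⁰ = ε:
- Original: s = xyz = aaaaa; aaaaa has length 5, which is prime, so it is in L
- Pumped: xy⁰z = ε · ε · aaaa = aaaa
- aaaa has length 4 = 2 × 2, which is not prime, so it is not in L

The pumping lemma would require xy⁰z ∈ L, so this decomposition yields a contradiction.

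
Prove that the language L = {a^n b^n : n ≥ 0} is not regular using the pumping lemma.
Assume for contradiction that L is regular, and let p ≥ 1 be the pumping length given by the pumping lemma.
Choose s = a^p b^p. Then s ∈ L and |s| = 2p ≥ p.
By the pumping lemma, s = xyz for some x, y, z with |xy| ≤ p, |y| ≥ 1, and xy^i z ∈ L for every i ≥ 0.
Since |xy| ≤ p and the first p symbols of s are all a's, we must have y = a^k for some k with 1 ≤ k ≤ p.

Take i = 3: xy³z = a^(p + 2k) b^p.
This string has p + 2k a's but p b's, and p + 2k > p because k ≥ 1. So xy³z ∉ L.

This contradicts the pumping lemma, which requires xy^i z ∈ L for all i ≥ 0.
Hence L = {a^n b^n : n ≥ 0} is not regular. ∎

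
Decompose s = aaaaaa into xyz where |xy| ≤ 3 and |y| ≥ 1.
x = '', y = 'a', z = 'aaaaa'

For s = aaaaaa and p = 3, one valid decomposition is:
- x = '' (length 0)
- y = 'a' (length 1)
- z = 'aaaaa' (length 5)

Verification:
- xyz = '' + 'a' + 'aaaaa' = aaaaaa ✓
- |xy| = 1 ≤ 3 ✓
- |y| = 1 > 0 ✓

All pumping lemma constraints are satisfied.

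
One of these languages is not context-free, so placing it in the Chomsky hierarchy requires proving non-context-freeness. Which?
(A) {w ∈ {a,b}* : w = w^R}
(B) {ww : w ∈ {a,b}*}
(B) {ww : w ∈ {a,b}*}

(B) {ww : w ∈ {a,b}*} requires the CFL pumping lemma.

- {w ∈ {a,b}* : w = w^R} is context-free (but not regular)
  • Can be shown non-regular with the regular pumping lemma
  • After pumping, the string is no longer symmetric

- {ww : w ∈ {a,b}*} is NOT context-free
  • Requires the CFL pumping lemma to prove
  • Cannot verify equality of two arbitrary substrings

The CFL pumping lemma is "stronger" in that it can prove non-membership
in the larger class of context-free languages.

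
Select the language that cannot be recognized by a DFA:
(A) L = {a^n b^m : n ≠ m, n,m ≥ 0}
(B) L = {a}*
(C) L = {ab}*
(A) {a^n b^m : n ≠ m, n,m ≥ 0}

(A) L = {a^n b^m : n ≠ m, n,m ≥ 0} is NOT regular.

The pumping lemma can be used to prove this:
After pumping a's, we can make n = m

The other languages are regular because they can be recognized by finite automata.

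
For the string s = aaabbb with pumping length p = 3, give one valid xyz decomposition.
x = 'a', y = 'aa', z = 'bbb'

For s = aaabbb and p = 3, one valid decomposition is:
- x = 'a' (length 1)
- y = 'aa' (length 2)
- z = 'bbb' (length 3)

Verification:
- xyz = 'a' + 'aa' + 'bbb' = aaabbb ✓
- |xy| = 3 ≤ 3 ✓
- |y| = 2 > 0 ✓

All pumping lemma constraints are satisfied.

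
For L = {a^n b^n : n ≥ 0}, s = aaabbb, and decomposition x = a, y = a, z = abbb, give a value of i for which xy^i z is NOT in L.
i = 2

xy²z = a · aa · abbb = aaaabbb; aaaabbb has 4 a's and 3 b's; 4 ≠ 3, so it is not in L.
(Other choices also work, e.g. i = 0, 3; only i = 1 is guaranteed to stay in L since xy¹z = s.)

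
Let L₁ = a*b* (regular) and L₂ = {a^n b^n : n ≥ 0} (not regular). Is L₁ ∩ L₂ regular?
No — L₁ ∩ L₂ is not regular.

Every string a^n b^n already lies in a*b*, so L₁ ∩ L₂ = {a^n b^n : n ≥ 0} = L₂ itself, which is the standard non-regular language (pump s = a^p b^p).

Note that the bare facts "L₁ regular, L₂ non-regular" do not settle the question by themselves: the closure of regular languages under ∪, ∩, complement and difference applies only when BOTH operands are regular. With a non-regular operand the result can come out regular or non-regular depending on the specific languages, so one has to work out L₁ ∩ L₂ for this particular pair, as above.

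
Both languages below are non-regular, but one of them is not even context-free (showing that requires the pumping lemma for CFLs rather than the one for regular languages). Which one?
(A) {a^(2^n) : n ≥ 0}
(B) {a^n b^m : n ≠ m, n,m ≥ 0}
(A) {a^(2^n) : n ≥ 0}

(A) {a^(2^n) : n ≥ 0} requires the CFL pumping lemma.

- {a^n b^m : n ≠ m, n,m ≥ 0} is context-free (but not regular)
  • Can be shown non-regular with the regular pumping lemma
  • After pumping a's, we can make n = m

- {a^(2^n) : n ≥ 0} is NOT context-free
  • Requires the CFL pumping lemma to prove
  • Gaps between powers of 2 grow exponentially

The CFL pumping lemma is "stronger" in that it can prove non-membership
in the larger class of context-free languages.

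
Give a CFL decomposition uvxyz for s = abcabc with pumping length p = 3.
u='ab', v='c', x='a', y='b', z='c'

For s = abcabc with pumping length p = 3:

One valid decomposition:
- u = 'ab'
- v = 'c'
- x = 'a'
- y = 'b'
- z = 'c'

Verification:
- uvxyz = 'ab' + 'c' + 'a' + 'b' + 'c' = abcabc ✓
- |vxy| = |'cab'| = 3 ≤ 3 ✓
- |vy| = |'cb'| = 2 > 0 ✓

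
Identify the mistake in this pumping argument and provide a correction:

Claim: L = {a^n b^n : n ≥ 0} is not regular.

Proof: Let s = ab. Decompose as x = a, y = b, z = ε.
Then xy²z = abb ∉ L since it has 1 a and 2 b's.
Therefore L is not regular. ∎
Error: The string s = ab might be shorter than the pumping length p.

Correction: Choose s = a^p b^p to ensure |s| ≥ p. Also, the decomposition is wrong: with |xy| ≤ p, y cannot include b's when s starts with p a's.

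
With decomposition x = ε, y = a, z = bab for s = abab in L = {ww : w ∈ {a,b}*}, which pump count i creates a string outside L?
i = 3

xy³z = ε · aaa · bab = aaabab; aaabab has length 6; its halves are aaa and bab, which differ, so it is not in L.
(Other choices also work, e.g. i = 0, 2; only i = 1 is guaranteed to stay in L since xy¹z = s.)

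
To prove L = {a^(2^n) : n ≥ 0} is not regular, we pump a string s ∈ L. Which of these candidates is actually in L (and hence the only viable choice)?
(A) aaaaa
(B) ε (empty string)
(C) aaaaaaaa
(C) aaaaaaaa

The pumping lemma is applied to a string s that lies in L, so first check membership of each option:
- (A) aaaaa has length 5, strictly between 2^2 = 4 and 2^3 = 8, so it is not in L ✗
- (B) ε has length 0, which is not a power of 2, so it is not in L ✗
- (C) aaaaaaaa has length 8 = 2^3, so it is in L ✓

Only (C) aaaaaaaa is in L, so it is the only candidate that could play the role of s.
(In a complete proof one picks s in terms of the pumping length p so that |s| ≥ p is guaranteed; a fixed string like aaaaaaaa illustrates the shape of such an s.)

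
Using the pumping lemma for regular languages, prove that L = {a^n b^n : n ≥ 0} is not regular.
Assume for contradiction that L is regular, and let p ≥ 1 be the pumping length given by the pumping lemma.
Choose s = a^p b^p. Then s ∈ L and |s| = 2p ≥ p.
By the pumping lemma, s = xyz for some x, y, z with |xy| ≤ p, |y| ≥ 1, and xy^i z ∈ L for every i ≥ 0.
Since |xy| ≤ p and the first p symbols of s are all a's, we must have y = a^k for some k with 1 ≤ k ≤ p.

Take i = 3: xy³z = a^(p + 2k) b^p.
This string has p + 2k a's but p b's, and p + 2k > p because k ≥ 1. So xy³z ∉ L.

This contradicts the pumping lemma, which requires xy^i z ∈ L for all i ≥ 0.
Hence L = {a^n b^n : n ≥ 0} is not regular. ∎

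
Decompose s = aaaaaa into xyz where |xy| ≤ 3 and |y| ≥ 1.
x = '', y = 'a', z = 'aaaaa'

For s = aaaaaa and p = 3, one valid decomposition is:
- x = '' (length 0)
- y = 'a' (length 1)
- z = 'aaaaa' (length 5)

Verification:
- xyz = '' + 'a' + 'aaaaa' = aaaaaa ✓
- |xy| = 1 ≤ 3 ✓
- |y| = 1 > 0 ✓

All pumping lemma constraints are satisfied.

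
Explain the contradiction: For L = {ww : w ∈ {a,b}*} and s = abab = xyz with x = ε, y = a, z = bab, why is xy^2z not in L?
xy²z = aabab ∉ L

Pumping with i = 2 replaces y = a by y² = aa:
- Original: s = xyz = abab; abab splits into halves ab · ab, which are equal, so it is in L (w = ab)
- Pumped: xy²z = ε · aa · bab = aabab
- aabab has odd length 5, so it cannot be written as ww and is not in L

The pumping lemma would require xy²z ∈ L, so this decomposition yields a contradiction.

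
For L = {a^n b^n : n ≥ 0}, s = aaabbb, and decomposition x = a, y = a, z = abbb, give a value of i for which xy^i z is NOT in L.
i = 3

xy³z = a · aaa · abbb = aaaaabbb; aaaaabbb has 5 a's and 3 b's; 5 ≠ 3, so it is not in L.
(Other choices also work, e.g. i = 0, 2; only i = 1 is guaranteed to stay in L since xy¹z = s.)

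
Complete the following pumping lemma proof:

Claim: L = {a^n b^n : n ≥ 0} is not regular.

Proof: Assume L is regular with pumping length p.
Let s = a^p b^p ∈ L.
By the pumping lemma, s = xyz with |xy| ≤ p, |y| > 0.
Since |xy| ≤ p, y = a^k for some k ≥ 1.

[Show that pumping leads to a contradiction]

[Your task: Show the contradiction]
Consider xy²z = a^(p+k) b^p.

Since k ≥ 1, we have p + k > p.
So xy²z has more a's than b's: (p+k) a's vs p b's.
This means xy²z ∉ L because a^n b^n requires equal counts.

This contradicts the pumping lemma which states xy²z ∈ L.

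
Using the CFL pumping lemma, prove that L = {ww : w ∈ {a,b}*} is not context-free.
Assume for contradiction that L is context-free, and let p ≥ 1 be the pumping length given by the pumping lemma for CFLs.
Choose s = a^p b^p a^p b^p. Then s ∈ L (take w = a^p b^p) and |s| = 4p ≥ p.
By the CFL pumping lemma, s = uvxyz for some u, v, x, y, z with |vxy| ≤ p, |vy| ≥ 1, and uv^i xy^i z ∈ L for every i ≥ 0.

Write s as four blocks A₁ B₁ A₂ B₂ with A₁ = A₂ = a^p and B₁ = B₂ = b^p. Since |vxy| ≤ p, the window vxy lies inside at most two adjacent blocks. Take i = 0 and let t = uxz, so |t| = 4p − |vy| with 1 ≤ |vy| ≤ p. If |t| is odd, t ∉ L immediately, so assume |vy| is even (hence |vy| ≥ 2) and |t|/2 = 2p − |vy|/2, which satisfies p ≤ |t|/2 ≤ 2p − 1.

Case 1 (vxy inside A₁B₁): t = a^(p−j) b^(p−l) a^p b^p with j + l = |vy|. The second half of t has length < 2p, so it is a suffix of the trailing a^p b^p and ends in b; the first half is a^(p−j) b^(p−l) a^((j+l)/2), which ends in a because (j+l)/2 ≥ 1. The halves differ, so t ∉ L.

Case 2 (vxy inside B₁A₂, straddling the middle): t = a^p b^(p−j) a^(p−l) b^p with j + l = |vy|. If t = ww, then w is a prefix of t of length ≥ p, so w begins with a^p; and w is a suffix of t of length ≥ p, so w ends with b^p. That forces |w| ≥ 2p, contradicting |w| = |t|/2 ≤ 2p − 1. So t ∉ L.

Case 3 (vxy inside A₂B₂): t = a^p b^p a^(p−j) b^(p−l) with j + l = |vy|. The first half of t is a prefix of a^p b^p, so it begins with a; the second half is b^((j+l)/2) a^(p−j) b^(p−l), which begins with b. The halves differ, so t ∉ L.

In every case uv⁰xy⁰z = uxz ∉ L.

This contradicts the CFL pumping lemma, which requires uv^i xy^i z ∈ L for all i ≥ 0.
Hence L = {ww : w ∈ {a,b}*} is not context-free. ∎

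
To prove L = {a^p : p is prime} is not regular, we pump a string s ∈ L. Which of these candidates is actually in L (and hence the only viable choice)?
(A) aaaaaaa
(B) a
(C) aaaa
(A) aaaaaaa

The pumping lemma is applied to a string s that lies in L, so first check membership of each option:
- (A) aaaaaaa has length 7, which is prime, so it is in L ✓
- (B) a has length 1, which is not prime, so it is not in L ✗
- (C) aaaa has length 4 = 2 × 2, which is not prime, so it is not in L ✗

Only (A) aaaaaaa is in L, so it is the only candidate that could play the role of s.
(In a complete proof one picks s in terms of the pumping length p so that |s| ≥ p is guaranteed; a fixed string like aaaaaaa illustrates the shape of such an s.)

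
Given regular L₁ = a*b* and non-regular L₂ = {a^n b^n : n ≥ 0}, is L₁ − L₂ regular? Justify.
No — L₁ − L₂ is not regular.

a*b* − {a^n b^n} = {a^n b^m : n ≠ m}. If this were regular, then its complement intersected with a*b*, namely {a^n b^n : n ≥ 0}, would be regular too (closure under complement and intersection) — contradiction. So L₁ − L₂ is not regular.

Note that the bare facts "L₁ regular, L₂ non-regular" do not settle the question by themselves: the closure of regular languages under ∪, ∩, complement and difference applies only when BOTH operands are regular. With a non-regular operand the result can come out regular or non-regular depending on the specific languages, so one has to work out L₁ − L₂ for this particular pair, as above.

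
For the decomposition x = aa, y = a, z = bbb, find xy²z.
aaaabbb

Given x = 'aa', y = 'a', z = 'bbb' and i = 2:

xy^2z = x + y·y·...·y (2 times) + z
       = 'aa' + 'a'^2 + 'bbb'
       = 'aa' + 'aa' + 'bbb'
       = 'aaaabbb'

The pumped string is 'aaaabbb' with length 7.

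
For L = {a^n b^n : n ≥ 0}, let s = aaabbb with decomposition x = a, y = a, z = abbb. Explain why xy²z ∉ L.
xy²z = aaaabbb ∉ L

Pumping with i = 2 replaces y = a by y² = aa:
- Original: s = xyz = aaabbb; aaabbb = a^3 b^3 has equal counts (3 = 3), so it is in L
- Pumped: xy²z = a · aa · abbb = aaaabbb
- aaaabbb has 4 a's and 3 b's; 4 ≠ 3, so it is not in L

The pumping lemma would require xy²z ∈ L, so this decomposition yields a contradiction.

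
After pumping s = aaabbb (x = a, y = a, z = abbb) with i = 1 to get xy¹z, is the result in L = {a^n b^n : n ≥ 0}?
Yes

xy¹z = a · a · abbb = aaabbb.
aaabbb = a^3 b^3 has equal counts (3 = 3), so it is in L.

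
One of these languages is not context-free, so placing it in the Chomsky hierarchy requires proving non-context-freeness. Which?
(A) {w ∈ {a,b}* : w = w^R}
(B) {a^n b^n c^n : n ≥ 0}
(B) {a^n b^n c^n : n ≥ 0}

(B) {a^n b^n c^n : n ≥ 0} requires the CFL pumping lemma.

- {w ∈ {a,b}* : w = w^R} is context-free (but not regular)
  • Can be shown non-regular with the regular pumping lemma
  • After pumping, the string is no longer symmetric

- {a^n b^n c^n : n ≥ 0} is NOT context-free
  • Requires the CFL pumping lemma to prove
  • Cannot maintain three equal counts simultaneously

The CFL pumping lemma is "stronger" in that it can prove non-membership
in the larger class of context-free languages.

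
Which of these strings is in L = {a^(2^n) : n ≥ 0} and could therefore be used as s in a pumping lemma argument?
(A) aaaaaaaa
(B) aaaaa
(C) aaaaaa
(A) aaaaaaaa

The pumping lemma is applied to a string s that lies in L, so first check membership of each option:
- (A) aaaaaaaa has length 8 = 2^3, so it is in L ✓
- (B) aaaaa has length 5, strictly between 2^2 = 4 and 2^3 = 8, so it is not in L ✗
- (C) aaaaaa has length 6, strictly between 2^2 = 4 and 2^3 = 8, so it is not in L ✗

Only (A) aaaaaaaa is in L, so it is the only candidate that could play the role of s.
(In a complete proof one picks s in terms of the pumping length p so that |s| ≥ p is guaranteed; a fixed string like aaaaaaaa illustrates the shape of such an s.)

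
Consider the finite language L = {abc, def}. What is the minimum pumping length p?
p = 4

For a finite language L, the pumping lemma holds vacuously if p > max|s| for s ∈ L.

The longest string in L = {abc, def} has length 3.
If p = 4, then no string s ∈ L has |s| ≥ p, so the condition is vacuously true.

The minimum pumping length is p = 4.

Why no smaller p works: for any p ≤ 3, the longest string s ∈ L has |s| = 3 ≥ p, so it would
have to be pumpable; but pumping up (i = 2, 3, ...) produces ever longer strings, which cannot all lie in the
finite language L. So the pumping property fails for every p ≤ 3.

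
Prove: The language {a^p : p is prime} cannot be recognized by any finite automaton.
Assume for contradiction that L is regular, and let p ≥ 1 be the pumping length given by the pumping lemma.
Choose a prime q with q ≥ p (one exists because there are infinitely many primes) and let s = a^q. Then s ∈ L and |s| = q ≥ p.
By the pumping lemma, s = xyz for some x, y, z with |xy| ≤ p, |y| ≥ 1, and xy^i z ∈ L for every i ≥ 0.
Here y = a^k for some k with 1 ≤ k ≤ p, and xy^i z = a^(q + (i − 1)k) for every i ≥ 0.

Take i = q + 1: |xy^(q+1) z| = q + qk = q(k + 1).
Both factors satisfy q ≥ 2 and k + 1 ≥ 2, so q(k + 1) is composite, and xy^(q+1) z ∉ L.

This contradicts the pumping lemma, which requires xy^i z ∈ L for all i ≥ 0.
Hence L = {a^p : p is prime} is not regular. ∎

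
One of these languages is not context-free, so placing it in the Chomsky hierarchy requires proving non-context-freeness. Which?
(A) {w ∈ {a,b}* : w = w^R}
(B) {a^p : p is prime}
(B) {a^p : p is prime}

(B) {a^p : p is prime} requires the CFL pumping lemma.

- {w ∈ {a,b}* : w = w^R} is context-free (but not regular)
  • Can be shown non-regular with the regular pumping lemma
  • After pumping, the string is no longer symmetric

- {a^p : p is prime} is NOT context-free
  • Requires the CFL pumping lemma to prove
  • The CFL pumping lemma also fails because prime gaps are unbounded

The CFL pumping lemma is "stronger" in that it can prove non-membership
in the larger class of context-free languages.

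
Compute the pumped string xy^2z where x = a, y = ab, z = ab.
aababab

Given x = 'a', y = 'ab', z = 'ab' and i = 2:

xy^2z = x + y·y·...·y (2 times) + z
       = 'a' + 'ab'^2 + 'ab'
       = 'a' + 'abab' + 'ab'
       = 'aababab'

The pumped string is 'aababab' with length 7.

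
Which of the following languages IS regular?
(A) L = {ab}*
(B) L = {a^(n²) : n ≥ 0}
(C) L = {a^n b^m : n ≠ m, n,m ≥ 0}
(A) {ab}*

(A) L = {ab}* is regular.

This can be recognized by a finite automaton (DFA/NFA).
Regular expressions like {ab}* define regular languages.

The other choices are not regular:
- {a^(n²) : n ≥ 0}: After pumping, length is no longer a perfect square
- {a^n b^m : n ≠ m, n,m ≥ 0}: After pumping a's, we can make n = m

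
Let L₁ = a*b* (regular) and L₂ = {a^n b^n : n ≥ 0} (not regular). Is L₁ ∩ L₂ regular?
No — L₁ ∩ L₂ is not regular.

Every string a^n b^n already lies in a*b*, so L₁ ∩ L₂ = {a^n b^n : n ≥ 0} = L₂ itself, which is the standard non-regular language (pump s = a^p b^p).

Note that the bare facts "L₁ regular, L₂ non-regular" do not settle the question by themselves: the closure of regular languages under ∪, ∩, complement and difference applies only when BOTH operands are regular. With a non-regular operand the result can come out regular or non-regular depending on the specific languages, so one has to work out L₁ ∩ L₂ for this particular pair, as above.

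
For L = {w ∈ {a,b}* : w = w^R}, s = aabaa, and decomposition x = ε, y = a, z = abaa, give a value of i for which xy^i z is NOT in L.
i = 2

xy²z = ε · aa · abaa = aaabaa; aaabaa reversed is aabaaa ≠ aaabaa, so it is not a palindrome and is not in L.
(Other choices also work, e.g. i = 0, 3; only i = 1 is guaranteed to stay in L since xy¹z = s.)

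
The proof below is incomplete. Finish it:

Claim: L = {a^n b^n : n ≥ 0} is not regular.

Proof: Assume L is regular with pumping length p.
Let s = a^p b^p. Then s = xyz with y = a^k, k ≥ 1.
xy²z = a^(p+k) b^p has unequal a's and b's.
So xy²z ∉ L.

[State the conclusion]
This contradicts the pumping lemma for regular languages,
which guarantees xy^i z ∈ L for all i ≥ 0.

Since our assumption that L is regular leads to a contradiction,
we conclude that L = {a^n b^n : n ≥ 0} is NOT regular. ∎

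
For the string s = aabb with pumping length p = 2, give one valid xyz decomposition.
x = '', y = 'aa', z = 'bb'

For s = aabb and p = 2, one valid decomposition is:
- x = '' (length 0)
- y = 'aa' (length 2)
- z = 'bb' (length 2)

Verification:
- xyz = '' + 'aa' + 'bb' = aabb ✓
- |xy| = 2 ≤ 2 ✓
- |y| = 2 > 0 ✓

All pumping lemma constraints are satisfied.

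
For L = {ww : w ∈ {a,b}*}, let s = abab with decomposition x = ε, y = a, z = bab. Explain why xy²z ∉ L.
xy²z = aabab ∉ L

Pumping with i = 2 replaces y = a by y² = aa:
- Original: s = xyz = abab; abab splits into halves ab · ab, which are equal, so it is in L (w = ab)
- Pumped: xy²z = ε · aa · bab = aabab
- aabab has odd length 5, so it cannot be written as ww and is not in L

The pumping lemma would require xy²z ∈ L, so this decomposition yields a contradiction.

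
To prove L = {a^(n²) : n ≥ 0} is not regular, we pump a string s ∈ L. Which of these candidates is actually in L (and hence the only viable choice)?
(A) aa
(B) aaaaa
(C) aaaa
(C) aaaa

The pumping lemma is applied to a string s that lies in L, so first check membership of each option:
- (A) aa has length 2, strictly between 1² = 1 and 2² = 4, so it is not in L ✗
- (B) aaaaa has length 5, strictly between 2² = 4 and 3² = 9, so it is not in L ✗
- (C) aaaa has length 4 = 2², a perfect square, so it is in L ✓

Only (C) aaaa is in L, so it is the only candidate that could play the role of s.
(In a complete proof one picks s in terms of the pumping length p so that |s| ≥ p is guaranteed; a fixed string like aaaa illustrates the shape of such an s.)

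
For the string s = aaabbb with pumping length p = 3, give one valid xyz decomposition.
x = '', y = 'a', z = 'aabbb'

For s = aaabbb and p = 3, one valid decomposition is:
- x = '' (length 0)
- y = 'a' (length 1)
- z = 'aabbb' (length 5)

Verification:
- xyz = '' + 'a' + 'aabbb' = aaabbb ✓
- |xy| = 1 ≤ 3 ✓
- |y| = 1 > 0 ✓

All pumping lemma constraints are satisfied.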